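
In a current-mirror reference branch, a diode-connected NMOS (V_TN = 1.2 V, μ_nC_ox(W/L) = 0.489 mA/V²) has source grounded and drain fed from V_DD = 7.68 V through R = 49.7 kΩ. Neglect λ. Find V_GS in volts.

V_GS = 1.89 V

With gate tied to drain, V_GS = V_DS ≥ V_GS − V_TN, so the device is in saturation.
KCL at the drain: ½ k_n (V_GS − V_TN)² = (V_DD − V_GS)/R.
Let x = V_GS − 1.2. Then 12.2 x² + x − 6.48 = 0, giving x = 0.69 V (positive root), so V_GS = 1.89 V.
I_D = (V_DD − V_GS)/R = (7.68 − 1.89) / 49.7 = 0.116 mA.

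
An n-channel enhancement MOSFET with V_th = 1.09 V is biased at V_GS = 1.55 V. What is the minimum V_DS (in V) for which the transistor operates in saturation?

V_DS,sat = 0.460 V

The boundary between triode and saturation is V_DS = V_GS − V_th = V_ov.
V_ov = 1.55 − 1.09 = 0.46 V.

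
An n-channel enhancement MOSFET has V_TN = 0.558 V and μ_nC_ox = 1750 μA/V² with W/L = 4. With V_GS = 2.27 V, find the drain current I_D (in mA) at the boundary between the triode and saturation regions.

At the boundary V_DS = V_ov = V_GS − V_TN = 2.27 − 0.558 = 1.71 V.
k_n = μ_nC_ox · (W/L) = 7 mA/V².
I_D = ½ k_n V_ov² = 0.5 × 7 × 1.71² = 10.3 mA.

I_D = 10.3 mA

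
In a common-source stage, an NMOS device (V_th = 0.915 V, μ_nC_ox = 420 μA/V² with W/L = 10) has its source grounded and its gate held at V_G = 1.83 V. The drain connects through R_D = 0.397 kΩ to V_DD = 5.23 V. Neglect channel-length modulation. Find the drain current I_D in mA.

I_D = 1.76 mA

V_GS = V_G = 1.83 V, so V_ov = 1.83 − 0.915 = 0.915 V.
k_n = μ_nC_ox · (W/L) = 4.2 mA/V².
Assume saturation: I_D = ½ k_n V_ov² = 0.5 × 4.2 × 0.915² = 1.76 mA, giving V_DS = V_DD − I_D R_D = 5.23 − 1.76 × 0.397 = 4.53 V.
V_DS = 4.53 V ≥ V_ov = 0.915 V, confirming saturation.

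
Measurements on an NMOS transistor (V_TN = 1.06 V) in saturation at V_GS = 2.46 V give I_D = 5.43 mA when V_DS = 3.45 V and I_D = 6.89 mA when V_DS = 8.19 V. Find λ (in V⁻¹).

λ = 0.0705 V⁻¹

With V_GS fixed, I_D ∝ (1 + λ V_DS) in saturation, so I_D2/I_D1 = (1 + λ V_DS2)/(1 + λ V_DS1).
6.89/5.43 = 1.269 = (1 + 8.19 λ)/(1 + 3.45 λ).
Solving: λ (I_D1 V_DS2 − I_D2 V_DS1) = I_D2 − I_D1, so λ = (6.89 − 5.43) / (5.43 × 8.19 − 6.89 × 3.45) = 1.46 / 20.7 = 0.0705 V⁻¹.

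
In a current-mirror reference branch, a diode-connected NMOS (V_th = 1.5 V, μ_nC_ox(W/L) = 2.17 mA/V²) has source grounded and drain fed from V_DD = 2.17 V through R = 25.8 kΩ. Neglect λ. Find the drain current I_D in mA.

With gate tied to drain, V_GS = V_DS ≥ V_GS − V_th, so the device is in saturation.
KCL at the drain: ½ k_n (V_GS − V_th)² = (V_DD − V_GS)/R.
Let x = V_GS − 1.5. Then 28 x² + x − 0.67 = 0, giving x = 0.138 V (positive root), so V_GS = 1.64 V.
I_D = (V_DD − V_GS)/R = (2.17 − 1.64) / 25.8 = 0.0206 mA.

I_D = 0.0206 mA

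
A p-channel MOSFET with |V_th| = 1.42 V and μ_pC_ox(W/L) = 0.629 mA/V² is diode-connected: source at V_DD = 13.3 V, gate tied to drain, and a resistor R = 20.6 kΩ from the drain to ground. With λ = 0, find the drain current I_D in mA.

I_D = 0.515 mA

With gate tied to drain, V_SG = V_SD ≥ V_SG − |V_th|, so the device is in saturation.
KCL at the drain: ½ k_p (V_SG − |V_th|)² = (V_DD − V_SG)/R.
Let x = V_SG − 1.42. Then 6.48 x² + x − 11.88 = 0, giving x = 1.28 V (positive root), so V_SG = 2.7 V.
I_D = (V_DD − V_SG)/R = (13.3 − 2.7) / 20.6 = 0.515 mA.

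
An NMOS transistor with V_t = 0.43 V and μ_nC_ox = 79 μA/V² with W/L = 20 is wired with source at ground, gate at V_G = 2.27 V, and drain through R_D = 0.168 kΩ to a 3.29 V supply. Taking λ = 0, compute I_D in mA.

I_D = 2.67 mA

V_GS = V_G = 2.27 V, so V_ov = 2.27 − 0.43 = 1.84 V.
k_n = μ_nC_ox · (W/L) = 1.58 mA/V².
Assume saturation: I_D = ½ k_n V_ov² = 0.5 × 1.58 × 1.84² = 2.67 mA, giving V_DS = V_DD − I_D R_D = 3.29 − 2.67 × 0.168 = 2.84 V.
V_DS = 2.84 V ≥ V_ov = 1.84 V, confirming saturation.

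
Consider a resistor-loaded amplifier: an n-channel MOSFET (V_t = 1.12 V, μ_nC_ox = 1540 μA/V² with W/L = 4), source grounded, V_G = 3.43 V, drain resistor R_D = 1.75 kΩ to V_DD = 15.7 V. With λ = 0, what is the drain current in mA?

I_D = 8.56 mA

V_GS = V_G = 3.43 V, so V_ov = 3.43 − 1.12 = 2.31 V.
k_n = μ_nC_ox · (W/L) = 6.16 mA/V².
Assume saturation: I_D = ½ k_n V_ov² = 0.5 × 6.16 × 2.31² = 16.4 mA, giving V_DS = V_DD − I_D R_D = 15.7 − 16.4 × 1.75 = -13.1 V.
But -13.1 V < V_ov = 2.31 V, so the device is actually in triode.
In triode I_D = k_n[V_ov V_DS − ½ V_DS²] and I_D = (V_DD − V_DS)/R_D. Equating: 5.39 V_DS² − 25.9 V_DS + 15.7 = 0, giving V_DS = 0.711 V (the root below V_ov).
I_D = (15.7 − 0.711) / 1.75 = 8.56 mA.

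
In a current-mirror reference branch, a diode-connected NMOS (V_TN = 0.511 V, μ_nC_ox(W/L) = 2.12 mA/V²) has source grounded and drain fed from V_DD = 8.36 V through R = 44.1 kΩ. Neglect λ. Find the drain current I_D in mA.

With gate tied to drain, V_GS = V_DS ≥ V_GS − V_TN, so the device is in saturation.
KCL at the drain: ½ k_n (V_GS − V_TN)² = (V_DD − V_GS)/R.
Let x = V_GS − 0.511. Then 46.7 x² + x − 7.849 = 0, giving x = 0.399 V (positive root), so V_GS = 0.91 V.
I_D = (V_DD − V_GS)/R = (8.36 − 0.91) / 44.1 = 0.169 mA.

I_D = 0.169 mA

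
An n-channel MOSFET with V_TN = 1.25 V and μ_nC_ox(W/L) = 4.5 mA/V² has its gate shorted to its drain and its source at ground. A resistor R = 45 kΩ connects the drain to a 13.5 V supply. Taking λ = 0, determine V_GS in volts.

V_GS = 1.59 V

With gate tied to drain, V_GS = V_DS ≥ V_GS − V_TN, so the device is in saturation.
KCL at the drain: ½ k_n (V_GS − V_TN)² = (V_DD − V_GS)/R.
Let x = V_GS − 1.25. Then 101 x² + x − 12.25 = 0, giving x = 0.343 V (positive root), so V_GS = 1.59 V.
I_D = (V_DD − V_GS)/R = (13.5 − 1.59) / 45 = 0.265 mA.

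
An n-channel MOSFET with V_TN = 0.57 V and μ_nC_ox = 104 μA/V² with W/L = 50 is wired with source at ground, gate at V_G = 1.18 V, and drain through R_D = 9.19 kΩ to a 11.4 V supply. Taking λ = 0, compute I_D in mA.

I_D = 0.967 mA

V_GS = V_G = 1.18 V, so V_ov = 1.18 − 0.57 = 0.61 V.
k_n = μ_nC_ox · (W/L) = 5.2 mA/V².
Assume saturation: I_D = ½ k_n V_ov² = 0.5 × 5.2 × 0.61² = 0.967 mA, giving V_DS = V_DD − I_D R_D = 11.4 − 0.967 × 9.19 = 2.51 V.
V_DS = 2.51 V ≥ V_ov = 0.61 V, confirming saturation.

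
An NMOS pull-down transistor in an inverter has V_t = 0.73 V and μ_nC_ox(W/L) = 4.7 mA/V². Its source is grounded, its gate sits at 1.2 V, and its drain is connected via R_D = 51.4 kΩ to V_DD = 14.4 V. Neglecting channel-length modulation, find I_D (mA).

V_GS = V_G = 1.2 V, so V_ov = 1.2 − 0.73 = 0.47 V.
Assume saturation: I_D = ½ k_n V_ov² = 0.5 × 4.7 × 0.47² = 0.519 mA, giving V_DS = V_DD − I_D R_D = 14.4 − 0.519 × 51.4 = -12.3 V.
But -12.3 V < V_ov = 0.47 V, so the device is actually in triode.
In triode I_D = k_n[V_ov V_DS − ½ V_DS²] and I_D = (V_DD − V_DS)/R_D. Equating: 121 V_DS² − 114.5 V_DS + 14.4 = 0, giving V_DS = 0.149 V (the root below V_ov).
I_D = (14.4 − 0.149) / 51.4 = 0.277 mA.

I_D = 0.277 mA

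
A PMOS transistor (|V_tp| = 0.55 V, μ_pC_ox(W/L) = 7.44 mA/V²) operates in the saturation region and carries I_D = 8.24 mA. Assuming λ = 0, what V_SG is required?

V_SG = 2.04 V

In saturation I_D = ½ k_p (V_SG − |V_tp|)², so V_SG − |V_tp| = √(2 I_D / k_p) = √(2 × 8.24 / 7.44) = 1.49 V.
V_SG = 0.55 + 1.49 = 2.04 V.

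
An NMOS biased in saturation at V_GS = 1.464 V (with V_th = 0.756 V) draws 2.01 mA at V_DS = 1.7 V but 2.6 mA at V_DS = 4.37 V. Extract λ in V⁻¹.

λ = 0.135 V⁻¹

With V_GS fixed, I_D ∝ (1 + λ V_DS) in saturation, so I_D2/I_D1 = (1 + λ V_DS2)/(1 + λ V_DS1).
2.6/2.01 = 1.294 = (1 + 4.37 λ)/(1 + 1.7 λ).
Solving: λ (I_D1 V_DS2 − I_D2 V_DS1) = I_D2 − I_D1, so λ = (2.6 − 2.01) / (2.01 × 4.37 − 2.6 × 1.7) = 0.59 / 4.36 = 0.135 V⁻¹.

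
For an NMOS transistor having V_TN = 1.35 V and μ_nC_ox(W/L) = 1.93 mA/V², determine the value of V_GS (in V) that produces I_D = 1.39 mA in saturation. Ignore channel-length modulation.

In saturation I_D = ½ k_n (V_GS − V_TN)², so V_GS − V_TN = √(2 I_D / k_n) = √(2 × 1.39 / 1.93) = 1.2 V.
V_GS = 1.35 + 1.2 = 2.55 V.

V_GS = 2.55 V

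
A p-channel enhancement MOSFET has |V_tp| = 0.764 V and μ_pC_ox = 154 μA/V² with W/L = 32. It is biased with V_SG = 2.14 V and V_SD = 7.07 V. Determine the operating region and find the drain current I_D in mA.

Saturation; I_D = 4.67 mA

k_p = μ_pC_ox · (W/L) = 4.928 mA/V².
V_ov = V_SG − |V_tp| = 2.14 − 0.764 = 1.38 V.
Since V_SD = 7.07 V ≥ V_ov = 1.38 V, the device is in saturation.
I_D = ½ k_p V_ov² = 0.5 × 4.928 × 1.38² = 4.67 mA.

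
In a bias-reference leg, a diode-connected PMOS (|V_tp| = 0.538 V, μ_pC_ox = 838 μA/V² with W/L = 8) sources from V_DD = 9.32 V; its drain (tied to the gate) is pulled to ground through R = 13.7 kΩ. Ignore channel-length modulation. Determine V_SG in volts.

V_SG = 0.965 V

With gate tied to drain, V_SG = V_SD ≥ V_SG − |V_tp|, so the device is in saturation.
k_p = μ_pC_ox · (W/L) = 6.704 mA/V².
KCL at the drain: ½ k_p (V_SG − |V_tp|)² = (V_DD − V_SG)/R.
Let x = V_SG − 0.538. Then 45.9 x² + x − 8.782 = 0, giving x = 0.427 V (positive root), so V_SG = 0.965 V.
I_D = (V_DD − V_SG)/R = (9.32 − 0.965) / 13.7 = 0.61 mA.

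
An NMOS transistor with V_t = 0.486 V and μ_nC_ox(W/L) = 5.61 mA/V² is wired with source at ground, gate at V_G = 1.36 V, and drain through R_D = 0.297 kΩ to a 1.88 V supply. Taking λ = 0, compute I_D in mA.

V_GS = V_G = 1.36 V, so V_ov = 1.36 − 0.486 = 0.874 V.
Assume saturation: I_D = ½ k_n V_ov² = 0.5 × 5.61 × 0.874² = 2.14 mA, giving V_DS = V_DD − I_D R_D = 1.88 − 2.14 × 0.297 = 1.24 V.
V_DS = 1.24 V ≥ V_ov = 0.874 V, confirming saturation.

I_D = 2.14 mA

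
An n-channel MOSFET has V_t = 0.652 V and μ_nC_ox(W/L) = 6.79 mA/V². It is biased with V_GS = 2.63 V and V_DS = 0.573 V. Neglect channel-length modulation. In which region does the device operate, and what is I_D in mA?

V_ov = V_GS − V_t = 2.63 − 0.652 = 1.98 V.
Since V_DS = 0.573 V < V_ov = 1.98 V, the device is in the triode region.
I_D = k_n [V_ov · V_DS − ½ V_DS²] = 6.79 × [1.98 × 0.573 − 0.5 × 0.573²] = 6.58 mA.

Triode; I_D = 6.58 mA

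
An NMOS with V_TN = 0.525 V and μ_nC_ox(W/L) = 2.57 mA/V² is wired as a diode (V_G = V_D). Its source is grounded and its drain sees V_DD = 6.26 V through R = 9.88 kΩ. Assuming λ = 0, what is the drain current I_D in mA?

I_D = 0.516 mA

With gate tied to drain, V_GS = V_DS ≥ V_GS − V_TN, so the device is in saturation.
KCL at the drain: ½ k_n (V_GS − V_TN)² = (V_DD − V_GS)/R.
Let x = V_GS − 0.525. Then 12.7 x² + x − 5.735 = 0, giving x = 0.634 V (positive root), so V_GS = 1.16 V.
I_D = (V_DD − V_GS)/R = (6.26 − 1.16) / 9.88 = 0.516 mA.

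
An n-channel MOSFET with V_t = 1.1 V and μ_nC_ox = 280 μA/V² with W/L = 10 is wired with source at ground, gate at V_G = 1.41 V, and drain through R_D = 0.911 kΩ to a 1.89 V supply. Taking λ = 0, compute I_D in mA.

V_GS = V_G = 1.41 V, so V_ov = 1.41 − 1.1 = 0.31 V.
k_n = μ_nC_ox · (W/L) = 2.8 mA/V².
Assume saturation: I_D = ½ k_n V_ov² = 0.5 × 2.8 × 0.31² = 0.135 mA, giving V_DS = V_DD − I_D R_D = 1.89 − 0.135 × 0.911 = 1.77 V.
V_DS = 1.77 V ≥ V_ov = 0.31 V, confirming saturation.

I_D = 0.135 mA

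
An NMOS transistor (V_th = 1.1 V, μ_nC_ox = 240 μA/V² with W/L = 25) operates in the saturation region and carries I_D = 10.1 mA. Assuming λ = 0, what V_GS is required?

k_n = μ_nC_ox · (W/L) = 6 mA/V².
In saturation I_D = ½ k_n (V_GS − V_th)², so V_GS − V_th = √(2 I_D / k_n) = √(2 × 10.1 / 6) = 1.83 V.
V_GS = 1.1 + 1.83 = 2.93 V.

V_GS = 2.93 V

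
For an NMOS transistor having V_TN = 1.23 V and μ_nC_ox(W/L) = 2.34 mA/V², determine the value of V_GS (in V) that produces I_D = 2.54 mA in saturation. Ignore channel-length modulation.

V_GS = 2.70 V

In saturation I_D = ½ k_n (V_GS − V_TN)², so V_GS − V_TN = √(2 I_D / k_n) = √(2 × 2.54 / 2.34) = 1.47 V.
V_GS = 1.23 + 1.47 = 2.7 V.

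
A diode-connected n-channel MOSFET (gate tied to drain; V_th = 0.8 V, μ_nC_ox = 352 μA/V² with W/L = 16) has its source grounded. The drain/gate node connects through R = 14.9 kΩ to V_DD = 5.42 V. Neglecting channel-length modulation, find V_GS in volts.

With gate tied to drain, V_GS = V_DS ≥ V_GS − V_th, so the device is in saturation.
k_n = μ_nC_ox · (W/L) = 5.632 mA/V².
KCL at the drain: ½ k_n (V_GS − V_th)² = (V_DD − V_GS)/R.
Let x = V_GS − 0.8. Then 42 x² + x − 4.62 = 0, giving x = 0.32 V (positive root), so V_GS = 1.12 V.
I_D = (V_DD − V_GS)/R = (5.42 − 1.12) / 14.9 = 0.289 mA.

V_GS = 1.12 V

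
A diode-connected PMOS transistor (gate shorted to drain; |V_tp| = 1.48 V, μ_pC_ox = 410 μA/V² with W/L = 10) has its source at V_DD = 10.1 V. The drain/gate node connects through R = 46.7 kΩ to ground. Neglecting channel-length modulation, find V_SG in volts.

V_SG = 1.77 V

With gate tied to drain, V_SG = V_SD ≥ V_SG − |V_tp|, so the device is in saturation.
k_p = μ_pC_ox · (W/L) = 4.1 mA/V².
KCL at the drain: ½ k_p (V_SG − |V_tp|)² = (V_DD − V_SG)/R.
Let x = V_SG − 1.48. Then 95.7 x² + x − 8.62 = 0, giving x = 0.295 V (positive root), so V_SG = 1.77 V.
I_D = (V_DD − V_SG)/R = (10.1 − 1.77) / 46.7 = 0.178 mA.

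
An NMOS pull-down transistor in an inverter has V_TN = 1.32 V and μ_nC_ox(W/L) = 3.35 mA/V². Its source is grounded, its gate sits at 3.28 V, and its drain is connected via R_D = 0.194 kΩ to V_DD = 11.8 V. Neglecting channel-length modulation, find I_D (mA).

I_D = 6.43 mA

V_GS = V_G = 3.28 V, so V_ov = 3.28 − 1.32 = 1.96 V.
Assume saturation: I_D = ½ k_n V_ov² = 0.5 × 3.35 × 1.96² = 6.43 mA, giving V_DS = V_DD − I_D R_D = 11.8 − 6.43 × 0.194 = 10.6 V.
V_DS = 10.6 V ≥ V_ov = 1.96 V, confirming saturation.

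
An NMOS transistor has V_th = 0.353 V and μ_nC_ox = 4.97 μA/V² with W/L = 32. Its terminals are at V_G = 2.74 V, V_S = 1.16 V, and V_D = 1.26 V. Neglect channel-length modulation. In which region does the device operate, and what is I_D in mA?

Triode; I_D = 0.0187 mA

V_GS = V_G − V_S = 2.74 − 1.16 = 1.58 V; V_DS = V_D − V_S = 1.26 − 1.16 = 0.1 V.
k_n = μ_nC_ox · (W/L) = 0.159 mA/V².
V_ov = V_GS − V_th = 1.58 − 0.353 = 1.23 V.
Since V_DS = 0.1 V < V_ov = 1.23 V, the device is in the triode region.
I_D = k_n [V_ov · V_DS − ½ V_DS²] = 0.159 × [1.23 × 0.1 − 0.5 × 0.1²] = 0.0187 mA.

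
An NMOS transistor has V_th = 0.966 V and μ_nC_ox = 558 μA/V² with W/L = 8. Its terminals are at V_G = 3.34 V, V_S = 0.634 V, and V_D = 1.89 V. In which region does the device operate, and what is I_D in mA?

Triode; I_D = 6.23 mA

V_GS = V_G − V_S = 3.34 − 0.634 = 2.71 V; V_DS = V_D − V_S = 1.89 − 0.634 = 1.26 V.
k_n = μ_nC_ox · (W/L) = 4.464 mA/V².
V_ov = V_GS − V_th = 2.71 − 0.966 = 1.74 V.
Since V_DS = 1.26 V < V_ov = 1.74 V, the device is in the triode region.
I_D = k_n [V_ov · V_DS − ½ V_DS²] = 4.464 × [1.74 × 1.26 − 0.5 × 1.26²] = 6.23 mA.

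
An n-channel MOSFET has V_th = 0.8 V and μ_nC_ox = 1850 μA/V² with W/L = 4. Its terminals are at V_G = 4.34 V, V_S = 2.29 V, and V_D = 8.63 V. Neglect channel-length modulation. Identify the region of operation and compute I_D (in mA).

V_GS = V_G − V_S = 4.34 − 2.29 = 2.05 V; V_DS = V_D − V_S = 8.63 − 2.29 = 6.34 V.
k_n = μ_nC_ox · (W/L) = 7.4 mA/V².
V_ov = V_GS − V_th = 2.05 − 0.8 = 1.25 V.
Since V_DS = 6.34 V ≥ V_ov = 1.25 V, the device is in saturation.
I_D = ½ k_n V_ov² = 0.5 × 7.4 × 1.25² = 5.78 mA.

Saturation; I_D = 5.78 mA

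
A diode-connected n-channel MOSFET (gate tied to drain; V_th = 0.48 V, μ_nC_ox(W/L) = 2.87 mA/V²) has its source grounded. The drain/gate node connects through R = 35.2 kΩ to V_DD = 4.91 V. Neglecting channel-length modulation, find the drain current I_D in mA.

With gate tied to drain, V_GS = V_DS ≥ V_GS − V_th, so the device is in saturation.
KCL at the drain: ½ k_n (V_GS − V_th)² = (V_DD − V_GS)/R.
Let x = V_GS − 0.48. Then 50.5 x² + x − 4.43 = 0, giving x = 0.286 V (positive root), so V_GS = 0.766 V.
I_D = (V_DD − V_GS)/R = (4.91 − 0.766) / 35.2 = 0.118 mA.

I_D = 0.118 mA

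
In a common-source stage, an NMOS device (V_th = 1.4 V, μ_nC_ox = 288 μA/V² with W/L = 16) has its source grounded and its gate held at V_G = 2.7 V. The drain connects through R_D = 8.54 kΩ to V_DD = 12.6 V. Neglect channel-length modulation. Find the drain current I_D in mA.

V_GS = V_G = 2.7 V, so V_ov = 2.7 − 1.4 = 1.3 V.
k_n = μ_nC_ox · (W/L) = 4.608 mA/V².
Assume saturation: I_D = ½ k_n V_ov² = 0.5 × 4.608 × 1.3² = 3.89 mA, giving V_DS = V_DD − I_D R_D = 12.6 − 3.89 × 8.54 = -20.7 V.
But -20.7 V < V_ov = 1.3 V, so the device is actually in triode.
In triode I_D = k_n[V_ov V_DS − ½ V_DS²] and I_D = (V_DD − V_DS)/R_D. Equating: 19.7 V_DS² − 52.16 V_DS + 12.6 = 0, giving V_DS = 0.269 V (the root below V_ov).
I_D = (12.6 − 0.269) / 8.54 = 1.44 mA.

I_D = 1.44 mA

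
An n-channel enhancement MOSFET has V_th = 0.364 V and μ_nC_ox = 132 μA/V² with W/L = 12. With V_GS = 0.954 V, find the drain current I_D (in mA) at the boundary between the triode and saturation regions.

At the boundary V_DS = V_ov = V_GS − V_th = 0.954 − 0.364 = 0.59 V.
k_n = μ_nC_ox · (W/L) = 1.584 mA/V².
I_D = ½ k_n V_ov² = 0.5 × 1.584 × 0.59² = 0.276 mA.

I_D = 0.276 mA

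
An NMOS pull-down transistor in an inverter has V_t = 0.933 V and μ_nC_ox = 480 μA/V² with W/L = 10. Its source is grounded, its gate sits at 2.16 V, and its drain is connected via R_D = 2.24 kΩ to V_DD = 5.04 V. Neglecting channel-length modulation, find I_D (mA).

I_D = 2.06 mA

V_GS = V_G = 2.16 V, so V_ov = 2.16 − 0.933 = 1.23 V.
k_n = μ_nC_ox · (W/L) = 4.8 mA/V².
Assume saturation: I_D = ½ k_n V_ov² = 0.5 × 4.8 × 1.23² = 3.61 mA, giving V_DS = V_DD − I_D R_D = 5.04 − 3.61 × 2.24 = -3.05 V.
But -3.05 V < V_ov = 1.23 V, so the device is actually in triode.
In triode I_D = k_n[V_ov V_DS − ½ V_DS²] and I_D = (V_DD − V_DS)/R_D. Equating: 5.38 V_DS² − 14.19 V_DS + 5.04 = 0, giving V_DS = 0.423 V (the root below V_ov).
I_D = (5.04 − 0.423) / 2.24 = 2.06 mA.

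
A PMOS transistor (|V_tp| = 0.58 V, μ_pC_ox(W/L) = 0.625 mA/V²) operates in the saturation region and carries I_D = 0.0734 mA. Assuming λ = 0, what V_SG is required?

V_SG = 1.06 V

In saturation I_D = ½ k_p (V_SG − |V_tp|)², so V_SG − |V_tp| = √(2 I_D / k_p) = √(2 × 0.0734 / 0.625) = 0.485 V.
V_SG = 0.58 + 0.485 = 1.06 V.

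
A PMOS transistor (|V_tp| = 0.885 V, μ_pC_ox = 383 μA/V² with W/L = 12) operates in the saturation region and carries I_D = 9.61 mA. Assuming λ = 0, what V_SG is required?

k_p = μ_pC_ox · (W/L) = 4.596 mA/V².
In saturation I_D = ½ k_p (V_SG − |V_tp|)², so V_SG − |V_tp| = √(2 I_D / k_p) = √(2 × 9.61 / 4.596) = 2.04 V.
V_SG = 0.885 + 2.04 = 2.93 V.

V_SG = 2.93 V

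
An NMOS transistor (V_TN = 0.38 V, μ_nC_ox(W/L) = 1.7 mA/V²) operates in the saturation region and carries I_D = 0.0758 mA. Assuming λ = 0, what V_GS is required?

V_GS = 0.679 V

In saturation I_D = ½ k_n (V_GS − V_TN)², so V_GS − V_TN = √(2 I_D / k_n) = √(2 × 0.0758 / 1.7) = 0.299 V.
V_GS = 0.38 + 0.299 = 0.679 V.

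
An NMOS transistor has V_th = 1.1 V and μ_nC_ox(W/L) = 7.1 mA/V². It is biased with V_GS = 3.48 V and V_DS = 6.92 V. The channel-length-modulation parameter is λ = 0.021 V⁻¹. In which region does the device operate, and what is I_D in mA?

V_ov = V_GS − V_th = 3.48 − 1.1 = 2.38 V.
Since V_DS = 6.92 V ≥ V_ov = 2.38 V, the device is in saturation.
I_D = ½ k_n V_ov² (1 + λ V_DS) = 0.5 × 7.1 × 2.38² × (1 + 0.021 × 6.92) = 23 mA.

Saturation; I_D = 23.0 mA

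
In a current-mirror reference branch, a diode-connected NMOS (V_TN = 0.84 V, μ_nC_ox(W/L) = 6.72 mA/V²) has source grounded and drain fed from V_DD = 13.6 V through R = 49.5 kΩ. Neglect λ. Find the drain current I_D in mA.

I_D = 0.252 mA

With gate tied to drain, V_GS = V_DS ≥ V_GS − V_TN, so the device is in saturation.
KCL at the drain: ½ k_n (V_GS − V_TN)² = (V_DD − V_GS)/R.
Let x = V_GS − 0.84. Then 166 x² + x − 12.76 = 0, giving x = 0.274 V (positive root), so V_GS = 1.11 V.
I_D = (V_DD − V_GS)/R = (13.6 − 1.11) / 49.5 = 0.252 mA.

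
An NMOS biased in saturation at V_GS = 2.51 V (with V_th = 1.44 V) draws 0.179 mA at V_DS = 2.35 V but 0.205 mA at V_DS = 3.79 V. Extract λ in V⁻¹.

With V_GS fixed, I_D ∝ (1 + λ V_DS) in saturation, so I_D2/I_D1 = (1 + λ V_DS2)/(1 + λ V_DS1).
0.205/0.179 = 1.145 = (1 + 3.79 λ)/(1 + 2.35 λ).
Solving: λ (I_D1 V_DS2 − I_D2 V_DS1) = I_D2 − I_D1, so λ = (0.205 − 0.179) / (0.179 × 3.79 − 0.205 × 2.35) = 0.026 / 0.197 = 0.132 V⁻¹.

λ = 0.132 V⁻¹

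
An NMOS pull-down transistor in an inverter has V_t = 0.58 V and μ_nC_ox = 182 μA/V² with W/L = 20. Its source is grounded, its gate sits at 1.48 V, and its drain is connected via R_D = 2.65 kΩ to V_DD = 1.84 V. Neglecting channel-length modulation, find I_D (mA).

V_GS = V_G = 1.48 V, so V_ov = 1.48 − 0.58 = 0.9 V.
k_n = μ_nC_ox · (W/L) = 3.64 mA/V².
Assume saturation: I_D = ½ k_n V_ov² = 0.5 × 3.64 × 0.9² = 1.47 mA, giving V_DS = V_DD − I_D R_D = 1.84 − 1.47 × 2.65 = -2.07 V.
But -2.07 V < V_ov = 0.9 V, so the device is actually in triode.
In triode I_D = k_n[V_ov V_DS − ½ V_DS²] and I_D = (V_DD − V_DS)/R_D. Equating: 4.82 V_DS² − 9.681 V_DS + 1.84 = 0, giving V_DS = 0.213 V (the root below V_ov).
I_D = (1.84 − 0.213) / 2.65 = 0.614 mA.

I_D = 0.614 mA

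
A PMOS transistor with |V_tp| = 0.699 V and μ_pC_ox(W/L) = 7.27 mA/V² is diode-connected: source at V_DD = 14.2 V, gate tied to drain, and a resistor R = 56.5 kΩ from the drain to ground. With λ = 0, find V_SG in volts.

V_SG = 0.953 V

With gate tied to drain, V_SG = V_SD ≥ V_SG − |V_tp|, so the device is in saturation.
KCL at the drain: ½ k_p (V_SG − |V_tp|)² = (V_DD − V_SG)/R.
Let x = V_SG − 0.699. Then 205 x² + x − 13.5 = 0, giving x = 0.254 V (positive root), so V_SG = 0.953 V.
I_D = (V_DD − V_SG)/R = (14.2 − 0.953) / 56.5 = 0.234 mA.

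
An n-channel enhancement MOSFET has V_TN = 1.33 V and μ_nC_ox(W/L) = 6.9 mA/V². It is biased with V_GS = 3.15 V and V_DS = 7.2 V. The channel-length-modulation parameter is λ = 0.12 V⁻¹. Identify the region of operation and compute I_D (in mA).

Saturation; I_D = 21.3 mA

V_ov = V_GS − V_TN = 3.15 − 1.33 = 1.82 V.
Since V_DS = 7.2 V ≥ V_ov = 1.82 V, the device is in saturation.
I_D = ½ k_n V_ov² (1 + λ V_DS) = 0.5 × 6.9 × 1.82² × (1 + 0.12 × 7.2) = 21.3 mA.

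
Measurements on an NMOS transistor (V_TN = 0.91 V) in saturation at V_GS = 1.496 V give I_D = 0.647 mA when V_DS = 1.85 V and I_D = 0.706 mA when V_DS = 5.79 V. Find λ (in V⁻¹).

With V_GS fixed, I_D ∝ (1 + λ V_DS) in saturation, so I_D2/I_D1 = (1 + λ V_DS2)/(1 + λ V_DS1).
0.706/0.647 = 1.091 = (1 + 5.79 λ)/(1 + 1.85 λ).
Solving: λ (I_D1 V_DS2 − I_D2 V_DS1) = I_D2 − I_D1, so λ = (0.706 − 0.647) / (0.647 × 5.79 − 0.706 × 1.85) = 0.059 / 2.44 = 0.0242 V⁻¹.

λ = 0.0242 V⁻¹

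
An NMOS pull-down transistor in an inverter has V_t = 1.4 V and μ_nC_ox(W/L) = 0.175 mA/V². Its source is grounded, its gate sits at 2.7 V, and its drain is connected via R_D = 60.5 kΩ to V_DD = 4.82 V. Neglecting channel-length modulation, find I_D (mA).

V_GS = V_G = 2.7 V, so V_ov = 2.7 − 1.4 = 1.3 V.
Assume saturation: I_D = ½ k_n V_ov² = 0.5 × 0.175 × 1.3² = 0.148 mA, giving V_DS = V_DD − I_D R_D = 4.82 − 0.148 × 60.5 = -4.13 V.
But -4.13 V < V_ov = 1.3 V, so the device is actually in triode.
In triode I_D = k_n[V_ov V_DS − ½ V_DS²] and I_D = (V_DD − V_DS)/R_D. Equating: 5.29 V_DS² − 14.76 V_DS + 4.82 = 0, giving V_DS = 0.378 V (the root below V_ov).
I_D = (4.82 − 0.378) / 60.5 = 0.0734 mA.

I_D = 0.0734 mA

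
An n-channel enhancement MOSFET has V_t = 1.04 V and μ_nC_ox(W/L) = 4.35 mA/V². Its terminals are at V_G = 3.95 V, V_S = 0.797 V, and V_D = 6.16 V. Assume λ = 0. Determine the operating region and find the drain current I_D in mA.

V_GS = V_G − V_S = 3.95 − 0.797 = 3.15 V; V_DS = V_D − V_S = 6.16 − 0.797 = 5.36 V.
V_ov = V_GS − V_t = 3.15 − 1.04 = 2.11 V.
Since V_DS = 5.36 V ≥ V_ov = 2.11 V, the device is in saturation.
I_D = ½ k_n V_ov² = 0.5 × 4.35 × 2.11² = 9.71 mA.

Saturation; I_D = 9.71 mA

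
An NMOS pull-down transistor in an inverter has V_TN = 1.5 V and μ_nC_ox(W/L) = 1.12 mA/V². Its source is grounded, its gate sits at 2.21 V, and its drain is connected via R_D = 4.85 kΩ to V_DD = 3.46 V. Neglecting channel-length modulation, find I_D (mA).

V_GS = V_G = 2.21 V, so V_ov = 2.21 − 1.5 = 0.71 V.
Assume saturation: I_D = ½ k_n V_ov² = 0.5 × 1.12 × 0.71² = 0.282 mA, giving V_DS = V_DD − I_D R_D = 3.46 − 0.282 × 4.85 = 2.09 V.
V_DS = 2.09 V ≥ V_ov = 0.71 V, confirming saturation.

I_D = 0.282 mA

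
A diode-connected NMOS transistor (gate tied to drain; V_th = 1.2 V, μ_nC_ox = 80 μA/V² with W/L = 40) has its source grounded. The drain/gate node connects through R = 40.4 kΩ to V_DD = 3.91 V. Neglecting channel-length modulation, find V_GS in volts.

V_GS = 1.40 V

With gate tied to drain, V_GS = V_DS ≥ V_GS − V_th, so the device is in saturation.
k_n = μ_nC_ox · (W/L) = 3.2 mA/V².
KCL at the drain: ½ k_n (V_GS − V_th)² = (V_DD − V_GS)/R.
Let x = V_GS − 1.2. Then 64.6 x² + x − 2.71 = 0, giving x = 0.197 V (positive root), so V_GS = 1.4 V.
I_D = (V_DD − V_GS)/R = (3.91 − 1.4) / 40.4 = 0.0622 mA.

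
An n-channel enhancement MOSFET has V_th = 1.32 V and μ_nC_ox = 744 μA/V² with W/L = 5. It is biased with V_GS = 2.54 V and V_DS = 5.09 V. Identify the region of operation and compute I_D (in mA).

Saturation; I_D = 2.77 mA

k_n = μ_nC_ox · (W/L) = 3.72 mA/V².
V_ov = V_GS − V_th = 2.54 − 1.32 = 1.22 V.
Since V_DS = 5.09 V ≥ V_ov = 1.22 V, the device is in saturation.
I_D = ½ k_n V_ov² = 0.5 × 3.72 × 1.22² = 2.77 mA.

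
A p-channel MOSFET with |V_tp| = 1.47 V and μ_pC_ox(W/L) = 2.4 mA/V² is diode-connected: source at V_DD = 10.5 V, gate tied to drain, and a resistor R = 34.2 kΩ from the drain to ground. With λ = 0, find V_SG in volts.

With gate tied to drain, V_SG = V_SD ≥ V_SG − |V_tp|, so the device is in saturation.
KCL at the drain: ½ k_p (V_SG − |V_tp|)² = (V_DD − V_SG)/R.
Let x = V_SG − 1.47. Then 41 x² + x − 9.03 = 0, giving x = 0.457 V (positive root), so V_SG = 1.93 V.
I_D = (V_DD − V_SG)/R = (10.5 − 1.93) / 34.2 = 0.251 mA.

V_SG = 1.93 V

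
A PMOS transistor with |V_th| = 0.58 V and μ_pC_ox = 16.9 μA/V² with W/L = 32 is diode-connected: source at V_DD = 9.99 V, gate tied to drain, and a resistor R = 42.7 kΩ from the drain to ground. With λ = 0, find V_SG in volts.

With gate tied to drain, V_SG = V_SD ≥ V_SG − |V_th|, so the device is in saturation.
k_p = μ_pC_ox · (W/L) = 0.5408 mA/V².
KCL at the drain: ½ k_p (V_SG − |V_th|)² = (V_DD − V_SG)/R.
Let x = V_SG − 0.58. Then 11.5 x² + x − 9.41 = 0, giving x = 0.861 V (positive root), so V_SG = 1.44 V.
I_D = (V_DD − V_SG)/R = (9.99 − 1.44) / 42.7 = 0.2 mA.

V_SG = 1.44 V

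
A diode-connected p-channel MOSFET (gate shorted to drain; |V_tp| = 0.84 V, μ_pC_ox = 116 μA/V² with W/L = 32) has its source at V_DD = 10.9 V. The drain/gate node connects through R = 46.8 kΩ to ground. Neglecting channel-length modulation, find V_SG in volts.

With gate tied to drain, V_SG = V_SD ≥ V_SG − |V_tp|, so the device is in saturation.
k_p = μ_pC_ox · (W/L) = 3.712 mA/V².
KCL at the drain: ½ k_p (V_SG − |V_tp|)² = (V_DD − V_SG)/R.
Let x = V_SG − 0.84. Then 86.9 x² + x − 10.06 = 0, giving x = 0.335 V (positive root), so V_SG = 1.17 V.
I_D = (V_DD − V_SG)/R = (10.9 − 1.17) / 46.8 = 0.208 mA.

V_SG = 1.17 V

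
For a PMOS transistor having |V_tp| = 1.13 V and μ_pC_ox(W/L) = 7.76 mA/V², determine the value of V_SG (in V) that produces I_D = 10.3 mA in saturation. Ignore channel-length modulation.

In saturation I_D = ½ k_p (V_SG − |V_tp|)², so V_SG − |V_tp| = √(2 I_D / k_p) = √(2 × 10.3 / 7.76) = 1.63 V.
V_SG = 1.13 + 1.63 = 2.76 V.

V_SG = 2.76 V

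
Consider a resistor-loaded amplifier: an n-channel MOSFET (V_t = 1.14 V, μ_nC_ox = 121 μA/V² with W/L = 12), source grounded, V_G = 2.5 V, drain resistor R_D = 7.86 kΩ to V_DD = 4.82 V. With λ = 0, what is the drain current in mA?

V_GS = V_G = 2.5 V, so V_ov = 2.5 − 1.14 = 1.36 V.
k_n = μ_nC_ox · (W/L) = 1.452 mA/V².
Assume saturation: I_D = ½ k_n V_ov² = 0.5 × 1.452 × 1.36² = 1.34 mA, giving V_DS = V_DD − I_D R_D = 4.82 − 1.34 × 7.86 = -5.73 V.
But -5.73 V < V_ov = 1.36 V, so the device is actually in triode.
In triode I_D = k_n[V_ov V_DS − ½ V_DS²] and I_D = (V_DD − V_DS)/R_D. Equating: 5.71 V_DS² − 16.52 V_DS + 4.82 = 0, giving V_DS = 0.329 V (the root below V_ov).
I_D = (4.82 − 0.329) / 7.86 = 0.571 mA.

I_D = 0.571 mA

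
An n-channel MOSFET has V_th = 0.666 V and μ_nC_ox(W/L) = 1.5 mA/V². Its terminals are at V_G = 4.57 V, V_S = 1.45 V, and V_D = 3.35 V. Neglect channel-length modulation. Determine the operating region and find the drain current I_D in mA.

Triode; I_D = 4.29 mA

V_GS = V_G − V_S = 4.57 − 1.45 = 3.12 V; V_DS = V_D − V_S = 3.35 − 1.45 = 1.9 V.
V_ov = V_GS − V_th = 3.12 − 0.666 = 2.45 V.
Since V_DS = 1.9 V < V_ov = 2.45 V, the device is in the triode region.
I_D = k_n [V_ov · V_DS − ½ V_DS²] = 1.5 × [2.45 × 1.9 − 0.5 × 1.9²] = 4.29 mA.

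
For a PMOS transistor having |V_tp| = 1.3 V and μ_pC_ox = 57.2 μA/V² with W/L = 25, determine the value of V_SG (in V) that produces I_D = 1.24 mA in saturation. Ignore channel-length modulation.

k_p = μ_pC_ox · (W/L) = 1.43 mA/V².
In saturation I_D = ½ k_p (V_SG − |V_tp|)², so V_SG − |V_tp| = √(2 I_D / k_p) = √(2 × 1.24 / 1.43) = 1.32 V.
V_SG = 1.3 + 1.32 = 2.62 V.

V_SG = 2.62 V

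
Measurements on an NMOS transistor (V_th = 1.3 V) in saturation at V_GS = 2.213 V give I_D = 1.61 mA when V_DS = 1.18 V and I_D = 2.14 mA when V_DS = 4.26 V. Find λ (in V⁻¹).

With V_GS fixed, I_D ∝ (1 + λ V_DS) in saturation, so I_D2/I_D1 = (1 + λ V_DS2)/(1 + λ V_DS1).
2.14/1.61 = 1.329 = (1 + 4.26 λ)/(1 + 1.18 λ).
Solving: λ (I_D1 V_DS2 − I_D2 V_DS1) = I_D2 − I_D1, so λ = (2.14 − 1.61) / (1.61 × 4.26 − 2.14 × 1.18) = 0.53 / 4.33 = 0.122 V⁻¹.

λ = 0.122 V⁻¹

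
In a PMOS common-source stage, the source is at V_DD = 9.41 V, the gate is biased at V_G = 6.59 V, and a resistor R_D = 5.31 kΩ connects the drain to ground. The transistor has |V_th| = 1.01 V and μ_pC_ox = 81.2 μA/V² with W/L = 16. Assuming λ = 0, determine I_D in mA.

I_D = 1.60 mA

V_SG = V_DD − V_G = 9.41 − 6.59 = 2.82 V, so V_ov = 2.82 − 1.01 = 1.81 V.
k_p = μ_pC_ox · (W/L) = 1.299 mA/V².
Assume saturation: I_D = ½ k_p V_ov² = 0.5 × 1.299 × 1.81² = 2.13 mA, giving V_SD = V_DD − I_D R_D = 9.41 − 2.13 × 5.31 = -1.89 V.
But -1.89 V < V_ov = 1.81 V, so the device is actually in triode.
In triode I_D = k_p[V_ov V_SD − ½ V_SD²] and I_D = (V_DD − V_SD)/R_D. Equating: 3.45 V_SD² − 13.49 V_SD + 9.41 = 0, giving V_SD = 0.909 V (the root below V_ov).
I_D = (9.41 − 0.909) / 5.31 = 1.6 mA.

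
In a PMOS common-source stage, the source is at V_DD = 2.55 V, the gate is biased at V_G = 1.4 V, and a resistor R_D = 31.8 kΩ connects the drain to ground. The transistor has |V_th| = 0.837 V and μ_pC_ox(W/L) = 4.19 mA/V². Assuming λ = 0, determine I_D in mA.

V_SG = V_DD − V_G = 2.55 − 1.4 = 1.15 V, so V_ov = 1.15 − 0.837 = 0.313 V.
Assume saturation: I_D = ½ k_p V_ov² = 0.5 × 4.19 × 0.313² = 0.205 mA, giving V_SD = V_DD − I_D R_D = 2.55 − 0.205 × 31.8 = -3.98 V.
But -3.98 V < V_ov = 0.313 V, so the device is actually in triode.
In triode I_D = k_p[V_ov V_SD − ½ V_SD²] and I_D = (V_DD − V_SD)/R_D. Equating: 66.6 V_SD² − 42.7 V_SD + 2.55 = 0, giving V_SD = 0.0666 V (the root below V_ov).
I_D = (2.55 − 0.0666) / 31.8 = 0.0781 mA.

I_D = 0.0781 mA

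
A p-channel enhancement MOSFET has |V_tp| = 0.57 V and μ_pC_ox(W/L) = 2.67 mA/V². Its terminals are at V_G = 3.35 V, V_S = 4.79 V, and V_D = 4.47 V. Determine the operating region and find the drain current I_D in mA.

Triode; I_D = 0.607 mA

V_SG = V_S − V_G = 4.79 − 3.35 = 1.44 V; V_SD = V_S − V_D = 4.79 − 4.47 = 0.32 V.
V_ov = V_SG − |V_tp| = 1.44 − 0.57 = 0.87 V.
Since V_SD = 0.32 V < V_ov = 0.87 V, the device is in the triode region.
I_D = k_p [V_ov · V_SD − ½ V_SD²] = 2.67 × [0.87 × 0.32 − 0.5 × 0.32²] = 0.607 mA.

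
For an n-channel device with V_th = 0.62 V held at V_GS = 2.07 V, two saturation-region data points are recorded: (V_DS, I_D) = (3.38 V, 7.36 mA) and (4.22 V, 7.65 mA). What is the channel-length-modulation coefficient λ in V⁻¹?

λ = 0.0557 V⁻¹

With V_GS fixed, I_D ∝ (1 + λ V_DS) in saturation, so I_D2/I_D1 = (1 + λ V_DS2)/(1 + λ V_DS1).
7.65/7.36 = 1.039 = (1 + 4.22 λ)/(1 + 3.38 λ).
Solving: λ (I_D1 V_DS2 − I_D2 V_DS1) = I_D2 − I_D1, so λ = (7.65 − 7.36) / (7.36 × 4.22 − 7.65 × 3.38) = 0.29 / 5.2 = 0.0557 V⁻¹.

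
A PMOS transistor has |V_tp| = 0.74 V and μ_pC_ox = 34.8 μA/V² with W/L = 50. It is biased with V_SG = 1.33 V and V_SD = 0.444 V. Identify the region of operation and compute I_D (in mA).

k_p = μ_pC_ox · (W/L) = 1.74 mA/V².
V_ov = V_SG − |V_tp| = 1.33 − 0.74 = 0.59 V.
Since V_SD = 0.444 V < V_ov = 0.59 V, the device is in the triode region.
I_D = k_p [V_ov · V_SD − ½ V_SD²] = 1.74 × [0.59 × 0.444 − 0.5 × 0.444²] = 0.284 mA.

Triode; I_D = 0.284 mA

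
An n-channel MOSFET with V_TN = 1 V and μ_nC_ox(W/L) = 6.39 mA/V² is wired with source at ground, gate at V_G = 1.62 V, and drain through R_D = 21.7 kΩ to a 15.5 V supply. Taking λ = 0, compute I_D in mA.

I_D = 0.704 mA

V_GS = V_G = 1.62 V, so V_ov = 1.62 − 1 = 0.62 V.
Assume saturation: I_D = ½ k_n V_ov² = 0.5 × 6.39 × 0.62² = 1.23 mA, giving V_DS = V_DD − I_D R_D = 15.5 − 1.23 × 21.7 = -11.2 V.
But -11.2 V < V_ov = 0.62 V, so the device is actually in triode.
In triode I_D = k_n[V_ov V_DS − ½ V_DS²] and I_D = (V_DD − V_DS)/R_D. Equating: 69.3 V_DS² − 86.97 V_DS + 15.5 = 0, giving V_DS = 0.215 V (the root below V_ov).
I_D = (15.5 − 0.215) / 21.7 = 0.704 mA.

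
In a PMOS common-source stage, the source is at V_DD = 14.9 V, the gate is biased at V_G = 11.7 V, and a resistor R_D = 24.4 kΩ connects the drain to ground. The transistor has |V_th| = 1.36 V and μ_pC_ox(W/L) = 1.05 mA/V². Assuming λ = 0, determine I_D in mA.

V_SG = V_DD − V_G = 14.9 − 11.7 = 3.2 V, so V_ov = 3.2 − 1.36 = 1.84 V.
Assume saturation: I_D = ½ k_p V_ov² = 0.5 × 1.05 × 1.84² = 1.78 mA, giving V_SD = V_DD − I_D R_D = 14.9 − 1.78 × 24.4 = -28.5 V.
But -28.5 V < V_ov = 1.84 V, so the device is actually in triode.
In triode I_D = k_p[V_ov V_SD − ½ V_SD²] and I_D = (V_DD − V_SD)/R_D. Equating: 12.8 V_SD² − 48.14 V_SD + 14.9 = 0, giving V_SD = 0.34 V (the root below V_ov).
I_D = (14.9 − 0.34) / 24.4 = 0.597 mA.

I_D = 0.597 mA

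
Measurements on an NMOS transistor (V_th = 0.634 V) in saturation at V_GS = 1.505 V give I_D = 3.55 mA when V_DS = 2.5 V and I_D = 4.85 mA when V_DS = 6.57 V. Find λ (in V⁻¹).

With V_GS fixed, I_D ∝ (1 + λ V_DS) in saturation, so I_D2/I_D1 = (1 + λ V_DS2)/(1 + λ V_DS1).
4.85/3.55 = 1.366 = (1 + 6.57 λ)/(1 + 2.5 λ).
Solving: λ (I_D1 V_DS2 − I_D2 V_DS1) = I_D2 − I_D1, so λ = (4.85 − 3.55) / (3.55 × 6.57 − 4.85 × 2.5) = 1.3 / 11.2 = 0.116 V⁻¹.

λ = 0.116 V⁻¹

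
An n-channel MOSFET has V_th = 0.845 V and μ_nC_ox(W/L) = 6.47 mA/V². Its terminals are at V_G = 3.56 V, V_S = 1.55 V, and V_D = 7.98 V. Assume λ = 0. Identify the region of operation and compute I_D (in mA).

V_GS = V_G − V_S = 3.56 − 1.55 = 2.01 V; V_DS = V_D − V_S = 7.98 − 1.55 = 6.43 V.
V_ov = V_GS − V_th = 2.01 − 0.845 = 1.16 V.
Since V_DS = 6.43 V ≥ V_ov = 1.16 V, the device is in saturation.
I_D = ½ k_n V_ov² = 0.5 × 6.47 × 1.16² = 4.39 mA.

Saturation; I_D = 4.39 mA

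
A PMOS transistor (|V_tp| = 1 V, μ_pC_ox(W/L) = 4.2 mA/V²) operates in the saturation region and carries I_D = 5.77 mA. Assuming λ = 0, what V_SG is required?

In saturation I_D = ½ k_p (V_SG − |V_tp|)², so V_SG − |V_tp| = √(2 I_D / k_p) = √(2 × 5.77 / 4.2) = 1.66 V.
V_SG = 1 + 1.66 = 2.66 V.

V_SG = 2.66 V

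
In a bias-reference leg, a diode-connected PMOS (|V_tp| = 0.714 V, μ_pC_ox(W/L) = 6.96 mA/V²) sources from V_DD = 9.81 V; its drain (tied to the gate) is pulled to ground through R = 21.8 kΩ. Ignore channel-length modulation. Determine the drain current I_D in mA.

I_D = 0.402 mA

With gate tied to drain, V_SG = V_SD ≥ V_SG − |V_tp|, so the device is in saturation.
KCL at the drain: ½ k_p (V_SG − |V_tp|)² = (V_DD − V_SG)/R.
Let x = V_SG − 0.714. Then 75.9 x² + x − 9.096 = 0, giving x = 0.34 V (positive root), so V_SG = 1.05 V.
I_D = (V_DD − V_SG)/R = (9.81 − 1.05) / 21.8 = 0.402 mA.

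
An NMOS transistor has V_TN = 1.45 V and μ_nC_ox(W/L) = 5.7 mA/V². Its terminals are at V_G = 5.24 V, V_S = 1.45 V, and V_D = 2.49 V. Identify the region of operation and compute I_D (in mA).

Triode; I_D = 10.8 mA

V_GS = V_G − V_S = 5.24 − 1.45 = 3.79 V; V_DS = V_D − V_S = 2.49 − 1.45 = 1.04 V.
V_ov = V_GS − V_TN = 3.79 − 1.45 = 2.34 V.
Since V_DS = 1.04 V < V_ov = 2.34 V, the device is in the triode region.
I_D = k_n [V_ov · V_DS − ½ V_DS²] = 5.7 × [2.34 × 1.04 − 0.5 × 1.04²] = 10.8 mA.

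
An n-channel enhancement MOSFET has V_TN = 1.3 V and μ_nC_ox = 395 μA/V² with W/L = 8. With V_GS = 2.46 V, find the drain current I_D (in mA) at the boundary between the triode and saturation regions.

I_D = 2.13 mA

At the boundary V_DS = V_ov = V_GS − V_TN = 2.46 − 1.3 = 1.16 V.
k_n = μ_nC_ox · (W/L) = 3.16 mA/V².
I_D = ½ k_n V_ov² = 0.5 × 3.16 × 1.16² = 2.13 mA.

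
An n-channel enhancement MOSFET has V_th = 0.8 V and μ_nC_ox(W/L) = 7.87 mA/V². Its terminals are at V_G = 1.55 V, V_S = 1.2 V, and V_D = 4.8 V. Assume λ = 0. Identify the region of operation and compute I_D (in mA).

Cutoff; I_D = 0 mA

V_GS = V_G − V_S = 1.55 − 1.2 = 0.35 V; V_DS = V_D − V_S = 4.8 − 1.2 = 3.6 V.
V_GS = 0.35 V < V_th = 0.8 V, so the transistor is in cutoff.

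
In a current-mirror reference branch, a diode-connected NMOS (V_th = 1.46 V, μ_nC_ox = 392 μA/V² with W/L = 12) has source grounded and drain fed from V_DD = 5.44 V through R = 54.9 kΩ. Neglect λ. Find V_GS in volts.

V_GS = 1.63 V

With gate tied to drain, V_GS = V_DS ≥ V_GS − V_th, so the device is in saturation.
k_n = μ_nC_ox · (W/L) = 4.704 mA/V².
KCL at the drain: ½ k_n (V_GS − V_th)² = (V_DD − V_GS)/R.
Let x = V_GS − 1.46. Then 129 x² + x − 3.98 = 0, giving x = 0.172 V (positive root), so V_GS = 1.63 V.
I_D = (V_DD − V_GS)/R = (5.44 − 1.63) / 54.9 = 0.0694 mA.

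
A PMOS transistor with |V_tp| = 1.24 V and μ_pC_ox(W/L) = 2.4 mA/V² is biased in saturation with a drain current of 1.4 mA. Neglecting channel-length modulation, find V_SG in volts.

V_SG = 2.32 V

In saturation I_D = ½ k_p (V_SG − |V_tp|)², so V_SG − |V_tp| = √(2 I_D / k_p) = √(2 × 1.4 / 2.4) = 1.08 V.
V_SG = 1.24 + 1.08 = 2.32 V.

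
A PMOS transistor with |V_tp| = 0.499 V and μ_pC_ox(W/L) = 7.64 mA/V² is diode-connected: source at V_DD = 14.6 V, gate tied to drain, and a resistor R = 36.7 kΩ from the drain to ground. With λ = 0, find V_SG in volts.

With gate tied to drain, V_SG = V_SD ≥ V_SG − |V_tp|, so the device is in saturation.
KCL at the drain: ½ k_p (V_SG − |V_tp|)² = (V_DD − V_SG)/R.
Let x = V_SG − 0.499. Then 140 x² + x − 14.1 = 0, giving x = 0.314 V (positive root), so V_SG = 0.813 V.
I_D = (V_DD − V_SG)/R = (14.6 − 0.813) / 36.7 = 0.376 mA.

V_SG = 0.813 V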